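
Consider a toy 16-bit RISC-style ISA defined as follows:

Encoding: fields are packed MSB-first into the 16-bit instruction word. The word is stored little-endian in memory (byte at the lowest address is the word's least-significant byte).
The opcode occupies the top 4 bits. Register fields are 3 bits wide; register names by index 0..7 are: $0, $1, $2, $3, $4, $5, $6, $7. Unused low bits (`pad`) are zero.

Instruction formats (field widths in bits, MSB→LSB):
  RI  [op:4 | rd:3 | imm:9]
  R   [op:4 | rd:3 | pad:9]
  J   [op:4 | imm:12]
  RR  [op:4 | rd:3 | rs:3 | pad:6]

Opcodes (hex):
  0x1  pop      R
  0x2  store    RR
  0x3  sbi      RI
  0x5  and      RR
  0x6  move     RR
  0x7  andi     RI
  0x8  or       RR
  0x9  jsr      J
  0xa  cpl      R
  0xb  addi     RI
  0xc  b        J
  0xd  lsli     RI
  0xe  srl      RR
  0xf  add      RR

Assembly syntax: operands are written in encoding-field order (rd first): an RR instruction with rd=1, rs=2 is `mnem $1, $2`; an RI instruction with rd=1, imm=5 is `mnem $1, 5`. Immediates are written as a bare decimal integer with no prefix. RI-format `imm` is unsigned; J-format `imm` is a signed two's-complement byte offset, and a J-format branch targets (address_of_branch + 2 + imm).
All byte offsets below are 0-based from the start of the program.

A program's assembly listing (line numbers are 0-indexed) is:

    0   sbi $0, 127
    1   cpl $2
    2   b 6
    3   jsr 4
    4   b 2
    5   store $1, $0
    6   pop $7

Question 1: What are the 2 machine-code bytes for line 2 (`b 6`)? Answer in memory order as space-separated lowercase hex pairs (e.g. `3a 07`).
06 c0

line 2 (b): pack op=0xc:4|imm=6:12 = 0xc006; little→ 06 c0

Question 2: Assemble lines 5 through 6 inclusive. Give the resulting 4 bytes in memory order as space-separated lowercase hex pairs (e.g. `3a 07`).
00 22 00 1e

L5: store op=0x2:4|rd=1:3|rs=0:3|pad=0:6 ⇒ 0x2200 ⇒ little 00 22
L6: pop op=0x1:4|rd=7:3|pad=0:9 ⇒ 0x1e00 ⇒ little 00 1e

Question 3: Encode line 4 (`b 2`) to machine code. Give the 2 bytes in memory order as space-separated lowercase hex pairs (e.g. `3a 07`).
02 c0

L4: b op=0xc:4|imm=2:12 ⇒ 0xc002 ⇒ little 02 c0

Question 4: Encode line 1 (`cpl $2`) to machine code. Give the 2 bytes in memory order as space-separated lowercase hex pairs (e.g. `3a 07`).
1. cpl fields op=0xa:4|rd=2:3|pad=0:9 → word a400h → 00 a4

00 a4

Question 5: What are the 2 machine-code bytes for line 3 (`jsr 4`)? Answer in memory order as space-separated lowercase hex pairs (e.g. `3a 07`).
L3: jsr op=0x9:4|imm=4:12 ⇒ 0x9004 ⇒ little 04 90

04 90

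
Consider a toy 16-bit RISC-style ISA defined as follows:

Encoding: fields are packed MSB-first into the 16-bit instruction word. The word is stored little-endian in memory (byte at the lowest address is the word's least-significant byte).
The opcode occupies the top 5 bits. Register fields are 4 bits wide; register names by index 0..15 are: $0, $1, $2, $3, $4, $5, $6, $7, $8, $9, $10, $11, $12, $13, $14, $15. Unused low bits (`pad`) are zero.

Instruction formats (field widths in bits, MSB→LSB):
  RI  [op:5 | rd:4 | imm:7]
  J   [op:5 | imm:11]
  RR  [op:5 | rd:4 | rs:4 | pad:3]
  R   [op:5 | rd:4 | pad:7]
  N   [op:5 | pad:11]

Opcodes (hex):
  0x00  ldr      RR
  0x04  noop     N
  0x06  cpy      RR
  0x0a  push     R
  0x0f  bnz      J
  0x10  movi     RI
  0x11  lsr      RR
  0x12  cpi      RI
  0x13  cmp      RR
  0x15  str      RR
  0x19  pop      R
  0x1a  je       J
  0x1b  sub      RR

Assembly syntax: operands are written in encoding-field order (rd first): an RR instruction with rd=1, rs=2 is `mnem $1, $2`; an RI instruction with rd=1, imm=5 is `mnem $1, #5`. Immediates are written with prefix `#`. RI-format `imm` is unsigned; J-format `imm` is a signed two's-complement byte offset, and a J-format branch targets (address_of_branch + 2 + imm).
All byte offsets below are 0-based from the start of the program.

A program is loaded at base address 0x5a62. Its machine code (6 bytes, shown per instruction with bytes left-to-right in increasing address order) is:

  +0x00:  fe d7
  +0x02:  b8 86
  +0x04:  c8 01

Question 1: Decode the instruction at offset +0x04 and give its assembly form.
ldr $3, $9

[04] c8 01 → 0x01c8
  op=0x01c8>>11=0x0 ⇒ ldr (RR)
  rd: (w>>7)&0xf=0x3 → $3
  rs: (w>>3)&0xf=0x9 → $9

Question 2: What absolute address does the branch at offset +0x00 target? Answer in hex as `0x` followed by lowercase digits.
+0x00: fe d7 ⇒ word 0xd7fe (little)
  opcode bits[15:11]=0x1a: je/J
  imm: (w>>0)&0x7ff=0x7fe (s11→-2) → #-2
  target = base 0x5a62 + off 0x00 + 2 + imm -2 = 0x5a62

0x5a62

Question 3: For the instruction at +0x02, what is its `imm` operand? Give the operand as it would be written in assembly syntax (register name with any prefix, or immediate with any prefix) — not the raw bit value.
#56

[02] b8 86 → 0x86b8
  top 5b → 0x10 → movi [RI]
  rd@[10:7]=0xd ⇒ $13
  imm@[6:0]=0x38 ⇒ #56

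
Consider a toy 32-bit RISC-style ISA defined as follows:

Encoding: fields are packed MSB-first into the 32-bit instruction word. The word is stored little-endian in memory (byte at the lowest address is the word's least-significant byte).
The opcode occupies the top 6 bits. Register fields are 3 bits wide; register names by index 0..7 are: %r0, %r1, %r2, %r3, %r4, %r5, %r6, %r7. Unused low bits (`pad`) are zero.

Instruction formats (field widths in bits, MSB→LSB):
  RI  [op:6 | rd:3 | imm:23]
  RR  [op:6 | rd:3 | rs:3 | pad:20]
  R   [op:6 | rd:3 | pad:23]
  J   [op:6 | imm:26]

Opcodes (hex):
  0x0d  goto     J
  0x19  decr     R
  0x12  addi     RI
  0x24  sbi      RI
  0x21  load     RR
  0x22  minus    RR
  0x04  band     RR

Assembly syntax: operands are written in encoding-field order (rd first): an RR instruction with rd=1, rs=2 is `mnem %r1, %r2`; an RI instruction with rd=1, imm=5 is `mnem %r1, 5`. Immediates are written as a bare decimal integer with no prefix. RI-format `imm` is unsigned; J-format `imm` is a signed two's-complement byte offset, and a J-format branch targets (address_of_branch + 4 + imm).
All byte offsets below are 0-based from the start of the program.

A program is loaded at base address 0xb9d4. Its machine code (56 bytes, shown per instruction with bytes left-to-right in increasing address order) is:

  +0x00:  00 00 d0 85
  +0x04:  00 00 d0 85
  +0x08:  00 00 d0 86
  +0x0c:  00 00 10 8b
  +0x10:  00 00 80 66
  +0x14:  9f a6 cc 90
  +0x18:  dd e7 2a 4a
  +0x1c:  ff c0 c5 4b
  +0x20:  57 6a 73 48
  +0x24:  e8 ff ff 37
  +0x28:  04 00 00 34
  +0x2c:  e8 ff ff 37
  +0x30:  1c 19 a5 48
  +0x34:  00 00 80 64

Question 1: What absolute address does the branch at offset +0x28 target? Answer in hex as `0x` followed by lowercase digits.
0xba04

@+28  little-endian(04 00 00 34) = 0x34000004
  opcode bits[31:26]=0xd: goto/J
  imm: (w>>0)&0x3ffffff=0x4 → 4
  target = base 0xb9d4 + off 0x28 + 4 + imm 4 = 0xba04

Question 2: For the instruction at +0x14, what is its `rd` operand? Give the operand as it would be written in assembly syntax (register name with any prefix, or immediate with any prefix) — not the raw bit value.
%r1

+0x14: 9f a6 cc 90 ⇒ word 0x90cca69f (little)
  op=0x90cca69f>>26=0x24 ⇒ sbi (RI)
  rd@[25:23]=0x1 ⇒ %r1
  imm@[22:0]=0x4ca69f ⇒ 5023391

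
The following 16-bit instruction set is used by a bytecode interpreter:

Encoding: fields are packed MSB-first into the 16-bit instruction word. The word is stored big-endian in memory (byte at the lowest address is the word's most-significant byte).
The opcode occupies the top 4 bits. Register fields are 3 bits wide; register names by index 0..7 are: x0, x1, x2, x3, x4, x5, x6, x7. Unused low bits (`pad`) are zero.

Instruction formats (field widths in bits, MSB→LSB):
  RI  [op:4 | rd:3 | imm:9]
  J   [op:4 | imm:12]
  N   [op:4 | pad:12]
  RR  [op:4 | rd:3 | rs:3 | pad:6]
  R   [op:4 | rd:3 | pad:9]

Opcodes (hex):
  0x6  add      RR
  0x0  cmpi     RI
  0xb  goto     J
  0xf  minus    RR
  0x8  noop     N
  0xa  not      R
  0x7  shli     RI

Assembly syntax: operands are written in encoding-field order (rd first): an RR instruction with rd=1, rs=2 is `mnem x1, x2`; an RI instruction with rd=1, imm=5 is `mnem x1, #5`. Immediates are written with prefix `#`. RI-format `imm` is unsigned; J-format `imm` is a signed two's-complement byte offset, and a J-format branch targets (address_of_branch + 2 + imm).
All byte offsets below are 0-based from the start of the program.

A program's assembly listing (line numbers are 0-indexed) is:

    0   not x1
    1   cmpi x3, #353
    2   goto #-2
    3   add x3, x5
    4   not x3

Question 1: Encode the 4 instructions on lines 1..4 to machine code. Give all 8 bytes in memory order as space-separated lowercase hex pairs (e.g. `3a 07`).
1. cmpi fields op=0x0:4|rd=3:3|imm=353:9 → word 0761h → 07 61
2. goto fields op=0xb:4|imm=-2:12 → word bffeh → bf fe
3. add fields op=0x6:4|rd=3:3|rs=5:3|pad=0:6 → word 6740h → 67 40
4. not fields op=0xa:4|rd=3:3|pad=0:9 → word a600h → a6 00

07 61 bf fe 67 40 a6 00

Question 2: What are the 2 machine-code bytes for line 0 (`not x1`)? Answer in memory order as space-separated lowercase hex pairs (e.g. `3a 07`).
L0: not op=0xa:4|rd=1:3|pad=0:9 ⇒ 0xa200 ⇒ big a2 00

a2 00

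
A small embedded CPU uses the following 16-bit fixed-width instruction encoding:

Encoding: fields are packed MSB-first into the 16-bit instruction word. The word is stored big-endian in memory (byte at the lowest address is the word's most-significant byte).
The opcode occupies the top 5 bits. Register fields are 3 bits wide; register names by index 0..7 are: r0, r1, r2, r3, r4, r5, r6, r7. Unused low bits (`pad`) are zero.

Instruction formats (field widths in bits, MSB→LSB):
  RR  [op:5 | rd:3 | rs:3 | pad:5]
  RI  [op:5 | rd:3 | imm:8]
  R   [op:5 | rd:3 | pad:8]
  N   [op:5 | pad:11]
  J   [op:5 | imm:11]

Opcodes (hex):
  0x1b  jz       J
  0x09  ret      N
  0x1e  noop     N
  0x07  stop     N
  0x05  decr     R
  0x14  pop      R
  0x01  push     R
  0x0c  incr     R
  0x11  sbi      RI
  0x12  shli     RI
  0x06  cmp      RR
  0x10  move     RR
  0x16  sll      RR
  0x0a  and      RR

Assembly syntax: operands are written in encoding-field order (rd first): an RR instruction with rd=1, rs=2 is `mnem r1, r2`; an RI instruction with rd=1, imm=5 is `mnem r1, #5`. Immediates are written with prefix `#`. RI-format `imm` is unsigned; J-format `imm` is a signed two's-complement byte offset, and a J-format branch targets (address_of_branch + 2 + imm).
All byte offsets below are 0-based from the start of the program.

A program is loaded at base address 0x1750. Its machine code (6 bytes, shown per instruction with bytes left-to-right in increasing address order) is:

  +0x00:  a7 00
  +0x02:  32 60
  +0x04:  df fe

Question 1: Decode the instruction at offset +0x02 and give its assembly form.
cmp r2, r3

+0x02: 32 60 ⇒ word 0x3260 (big)
  op=0x3260>>11=0x6 ⇒ cmp (RR)
  [10:8] rd=2 = r2
  [7:5] rs=3 = r3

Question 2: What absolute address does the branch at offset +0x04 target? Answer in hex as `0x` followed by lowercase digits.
0x1754

+0x04: df fe ⇒ word 0xdffe (big)
  top 5b → 0x1b → jz [J]
  [10:0] imm=2046 (s11→-2) = #-2
  target = base 0x1750 + off 0x04 + 2 + imm -2 = 0x1754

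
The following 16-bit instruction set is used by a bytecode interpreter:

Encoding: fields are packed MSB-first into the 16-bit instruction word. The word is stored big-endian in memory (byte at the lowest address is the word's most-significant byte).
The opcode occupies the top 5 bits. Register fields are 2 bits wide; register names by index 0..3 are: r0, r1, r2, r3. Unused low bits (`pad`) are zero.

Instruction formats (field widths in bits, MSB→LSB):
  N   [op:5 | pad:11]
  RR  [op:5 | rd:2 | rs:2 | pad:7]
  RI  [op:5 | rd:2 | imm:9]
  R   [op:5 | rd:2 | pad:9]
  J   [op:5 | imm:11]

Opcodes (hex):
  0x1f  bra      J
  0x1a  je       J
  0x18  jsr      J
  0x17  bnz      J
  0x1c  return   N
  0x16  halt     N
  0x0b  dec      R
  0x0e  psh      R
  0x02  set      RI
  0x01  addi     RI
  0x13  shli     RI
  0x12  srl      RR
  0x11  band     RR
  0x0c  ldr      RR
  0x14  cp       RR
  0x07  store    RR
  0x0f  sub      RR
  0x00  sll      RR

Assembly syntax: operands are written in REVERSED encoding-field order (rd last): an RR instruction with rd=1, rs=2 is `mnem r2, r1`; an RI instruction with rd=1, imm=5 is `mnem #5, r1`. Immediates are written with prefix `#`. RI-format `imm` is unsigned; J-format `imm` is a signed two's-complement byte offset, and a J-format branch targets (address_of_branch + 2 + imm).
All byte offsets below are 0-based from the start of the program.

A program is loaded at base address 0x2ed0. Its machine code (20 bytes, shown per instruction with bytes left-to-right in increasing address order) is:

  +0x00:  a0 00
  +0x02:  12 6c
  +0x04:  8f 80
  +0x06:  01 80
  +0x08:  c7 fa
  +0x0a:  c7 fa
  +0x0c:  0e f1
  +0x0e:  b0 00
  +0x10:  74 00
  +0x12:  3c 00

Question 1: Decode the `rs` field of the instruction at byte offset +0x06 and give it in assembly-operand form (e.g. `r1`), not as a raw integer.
@+06  big-endian(01 80) = 0x0180
  top 5b → 0x0 → sll [RR]
  rd@[10:9]=0x0 ⇒ r0
  rs@[8:7]=0x3 ⇒ r3

r3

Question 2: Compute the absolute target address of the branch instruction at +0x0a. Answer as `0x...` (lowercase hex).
0x2ed6

[0a] c7 fa → 0xc7fa
  top 5b → 0x18 → jsr [J]
  imm@[10:0]=0x7fa (s11→-6) ⇒ #-6
  target = base 0x2ed0 + off 0x0a + 2 + imm -6 = 0x2ed6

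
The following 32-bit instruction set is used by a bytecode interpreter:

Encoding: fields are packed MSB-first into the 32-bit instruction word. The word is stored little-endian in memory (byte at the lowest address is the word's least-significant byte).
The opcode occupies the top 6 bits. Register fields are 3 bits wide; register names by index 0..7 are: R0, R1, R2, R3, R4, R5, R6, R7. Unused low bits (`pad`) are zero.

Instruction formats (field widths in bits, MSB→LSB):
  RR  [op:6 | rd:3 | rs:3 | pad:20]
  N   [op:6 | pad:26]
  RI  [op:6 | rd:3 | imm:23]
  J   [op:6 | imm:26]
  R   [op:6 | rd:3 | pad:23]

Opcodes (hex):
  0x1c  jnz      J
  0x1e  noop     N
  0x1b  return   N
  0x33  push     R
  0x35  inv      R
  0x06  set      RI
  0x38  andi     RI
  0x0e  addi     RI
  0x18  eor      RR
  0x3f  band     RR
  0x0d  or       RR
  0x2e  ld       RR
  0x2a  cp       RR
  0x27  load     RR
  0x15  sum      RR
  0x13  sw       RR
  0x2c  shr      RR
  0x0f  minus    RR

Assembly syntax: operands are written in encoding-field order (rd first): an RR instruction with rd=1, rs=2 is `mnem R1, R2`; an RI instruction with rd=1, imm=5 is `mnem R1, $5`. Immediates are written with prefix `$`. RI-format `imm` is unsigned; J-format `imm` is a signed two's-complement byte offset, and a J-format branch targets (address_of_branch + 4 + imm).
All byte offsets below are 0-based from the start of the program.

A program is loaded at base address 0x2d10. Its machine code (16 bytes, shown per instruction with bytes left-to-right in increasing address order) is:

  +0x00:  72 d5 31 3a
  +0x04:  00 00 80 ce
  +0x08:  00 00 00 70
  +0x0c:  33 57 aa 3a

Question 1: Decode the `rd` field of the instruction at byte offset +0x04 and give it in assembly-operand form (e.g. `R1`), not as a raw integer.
@+04  little-endian(00 00 80 ce) = 0xce800000
  top 6b → 0x33 → push [R]
  rd@[25:23]=0x5 ⇒ R5

R5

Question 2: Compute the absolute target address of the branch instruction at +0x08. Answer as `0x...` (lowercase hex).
0x2d1c

[08] 00 00 00 70 → 0x70000000
  opcode bits[31:26]=0x1c: jnz/J
  imm@[25:0]=0x0 ⇒ $0
  target = base 0x2d10 + off 0x08 + 4 + imm 0 = 0x2d1c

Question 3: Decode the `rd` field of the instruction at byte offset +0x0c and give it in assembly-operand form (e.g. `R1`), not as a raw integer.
+0x0c: 33 57 aa 3a ⇒ word 0x3aaa5733 (little)
  op=0x3aaa5733>>26=0xe ⇒ addi (RI)
  [25:23] rd=5 = R5
  [22:0] imm=2774835 = $2774835

R5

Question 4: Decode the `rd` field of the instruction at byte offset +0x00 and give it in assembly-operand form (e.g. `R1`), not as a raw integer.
R4

[00] 72 d5 31 3a → 0x3a31d572
  opcode bits[31:26]=0xe: addi/RI
  rd@[25:23]=0x4 ⇒ R4
  imm@[22:0]=0x31d572 ⇒ $3265906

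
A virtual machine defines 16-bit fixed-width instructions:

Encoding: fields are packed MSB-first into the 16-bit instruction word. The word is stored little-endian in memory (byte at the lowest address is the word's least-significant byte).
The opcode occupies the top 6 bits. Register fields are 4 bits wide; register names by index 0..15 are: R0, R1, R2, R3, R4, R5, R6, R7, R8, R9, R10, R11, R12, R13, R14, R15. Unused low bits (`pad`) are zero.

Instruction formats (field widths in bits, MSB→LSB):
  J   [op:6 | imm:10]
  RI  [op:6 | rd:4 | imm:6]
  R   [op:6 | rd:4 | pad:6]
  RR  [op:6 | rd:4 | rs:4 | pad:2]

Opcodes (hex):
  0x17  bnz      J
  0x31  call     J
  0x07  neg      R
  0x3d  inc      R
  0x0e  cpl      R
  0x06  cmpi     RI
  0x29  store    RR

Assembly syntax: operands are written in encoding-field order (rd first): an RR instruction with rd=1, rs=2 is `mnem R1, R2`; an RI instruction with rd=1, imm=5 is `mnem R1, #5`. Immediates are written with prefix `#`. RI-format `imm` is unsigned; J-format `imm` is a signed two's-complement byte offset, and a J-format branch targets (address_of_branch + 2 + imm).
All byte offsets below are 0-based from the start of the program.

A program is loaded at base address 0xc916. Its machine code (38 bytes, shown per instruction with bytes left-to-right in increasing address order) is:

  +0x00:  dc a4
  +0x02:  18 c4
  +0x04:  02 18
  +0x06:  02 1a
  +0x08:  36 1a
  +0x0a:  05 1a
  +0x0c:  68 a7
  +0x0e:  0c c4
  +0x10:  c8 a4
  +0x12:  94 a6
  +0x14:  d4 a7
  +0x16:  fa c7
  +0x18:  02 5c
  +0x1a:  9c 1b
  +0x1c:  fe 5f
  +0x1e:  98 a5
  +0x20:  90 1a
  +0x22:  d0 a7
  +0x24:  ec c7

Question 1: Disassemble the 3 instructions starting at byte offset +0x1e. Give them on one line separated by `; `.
off 0x1e: read 98 a5 as little → 0xa598
  opcode bits[15:10]=0x29: store/RR
  rd@[9:6]=0x6 ⇒ R6
  rs@[5:2]=0x6 ⇒ R6
off 0x20: read 90 1a as little → 0x1a90
  opcode bits[15:10]=0x6: cmpi/RI
  rd@[9:6]=0xa ⇒ R10
  imm@[5:0]=0x10 ⇒ #16
off 0x22: read d0 a7 as little → 0xa7d0
  opcode bits[15:10]=0x29: store/RR
  rd@[9:6]=0xf ⇒ R15
  rs@[5:2]=0x4 ⇒ R4

store R6, R6; cmpi R10, #16; store R15, R4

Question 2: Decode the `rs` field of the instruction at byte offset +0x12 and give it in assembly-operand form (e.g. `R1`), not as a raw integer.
@+12  little-endian(94 a6) = 0xa694
  opcode bits[15:10]=0x29: store/RR
  rd@[9:6]=0xa ⇒ R10
  rs@[5:2]=0x5 ⇒ R5

R5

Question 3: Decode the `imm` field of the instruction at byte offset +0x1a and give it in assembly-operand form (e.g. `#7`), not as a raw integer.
+0x1a: 9c 1b ⇒ word 0x1b9c (little)
  op=0x1b9c>>10=0x6 ⇒ cmpi (RI)
  rd: (w>>6)&0xf=0xe → R14
  imm: (w>>0)&0x3f=0x1c → #28

#28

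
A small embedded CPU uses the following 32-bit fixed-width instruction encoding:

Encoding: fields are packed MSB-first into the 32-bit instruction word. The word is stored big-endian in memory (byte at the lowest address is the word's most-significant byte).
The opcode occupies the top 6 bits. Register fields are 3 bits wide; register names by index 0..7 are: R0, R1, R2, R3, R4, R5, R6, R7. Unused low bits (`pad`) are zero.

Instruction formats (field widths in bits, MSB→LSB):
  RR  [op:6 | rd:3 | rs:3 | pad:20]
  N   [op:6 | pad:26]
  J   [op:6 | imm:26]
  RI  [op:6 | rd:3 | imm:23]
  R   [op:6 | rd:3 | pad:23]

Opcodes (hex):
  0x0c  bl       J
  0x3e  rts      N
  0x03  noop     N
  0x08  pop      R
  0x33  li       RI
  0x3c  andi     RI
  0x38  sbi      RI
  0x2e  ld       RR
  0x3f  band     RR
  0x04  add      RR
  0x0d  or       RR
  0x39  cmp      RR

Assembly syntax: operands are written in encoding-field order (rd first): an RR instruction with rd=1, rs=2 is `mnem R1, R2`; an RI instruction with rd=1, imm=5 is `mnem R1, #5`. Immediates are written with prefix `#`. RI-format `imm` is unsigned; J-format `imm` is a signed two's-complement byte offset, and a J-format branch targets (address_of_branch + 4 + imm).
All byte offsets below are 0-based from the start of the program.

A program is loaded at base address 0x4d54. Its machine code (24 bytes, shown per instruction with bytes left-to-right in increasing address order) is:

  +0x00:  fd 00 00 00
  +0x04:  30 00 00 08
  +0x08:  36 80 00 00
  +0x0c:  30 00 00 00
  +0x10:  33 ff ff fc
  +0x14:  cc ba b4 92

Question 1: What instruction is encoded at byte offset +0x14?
@+14  big-endian(cc ba b4 92) = 0xccbab492
  top 6b → 0x33 → li [RI]
  rd@[25:23]=0x1 ⇒ R1
  imm@[22:0]=0x3ab492 ⇒ #3847314

li R1, #3847314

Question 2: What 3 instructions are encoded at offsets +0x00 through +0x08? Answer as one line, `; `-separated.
band R2, R0; bl #8; or R5, R0

+0x00: fd 00 00 00 ⇒ word 0xfd000000 (big)
  top 6b → 0x3f → band [RR]
  rd: (w>>23)&0x7=0x2 → R2
  rs: (w>>20)&0x7=0x0 → R0
+0x04: 30 00 00 08 ⇒ word 0x30000008 (big)
  top 6b → 0xc → bl [J]
  imm: (w>>0)&0x3ffffff=0x8 → #8
+0x08: 36 80 00 00 ⇒ word 0x36800000 (big)
  top 6b → 0xd → or [RR]
  rd: (w>>23)&0x7=0x5 → R5
  rs: (w>>20)&0x7=0x0 → R0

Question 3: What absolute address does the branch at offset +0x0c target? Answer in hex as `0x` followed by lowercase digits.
@+0c  big-endian(30 00 00 00) = 0x30000000
  opcode bits[31:26]=0xc: bl/J
  imm@[25:0]=0x0 ⇒ #0
  target = base 0x4d54 + off 0x0c + 4 + imm 0 = 0x4d64

0x4d64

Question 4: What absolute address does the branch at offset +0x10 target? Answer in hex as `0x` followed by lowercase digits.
+0x10: 33 ff ff fc ⇒ word 0x33fffffc (big)
  op=0x33fffffc>>26=0xc ⇒ bl (J)
  [25:0] imm=67108860 (s26→-4) = #-4
  target = base 0x4d54 + off 0x10 + 4 + imm -4 = 0x4d64

0x4d64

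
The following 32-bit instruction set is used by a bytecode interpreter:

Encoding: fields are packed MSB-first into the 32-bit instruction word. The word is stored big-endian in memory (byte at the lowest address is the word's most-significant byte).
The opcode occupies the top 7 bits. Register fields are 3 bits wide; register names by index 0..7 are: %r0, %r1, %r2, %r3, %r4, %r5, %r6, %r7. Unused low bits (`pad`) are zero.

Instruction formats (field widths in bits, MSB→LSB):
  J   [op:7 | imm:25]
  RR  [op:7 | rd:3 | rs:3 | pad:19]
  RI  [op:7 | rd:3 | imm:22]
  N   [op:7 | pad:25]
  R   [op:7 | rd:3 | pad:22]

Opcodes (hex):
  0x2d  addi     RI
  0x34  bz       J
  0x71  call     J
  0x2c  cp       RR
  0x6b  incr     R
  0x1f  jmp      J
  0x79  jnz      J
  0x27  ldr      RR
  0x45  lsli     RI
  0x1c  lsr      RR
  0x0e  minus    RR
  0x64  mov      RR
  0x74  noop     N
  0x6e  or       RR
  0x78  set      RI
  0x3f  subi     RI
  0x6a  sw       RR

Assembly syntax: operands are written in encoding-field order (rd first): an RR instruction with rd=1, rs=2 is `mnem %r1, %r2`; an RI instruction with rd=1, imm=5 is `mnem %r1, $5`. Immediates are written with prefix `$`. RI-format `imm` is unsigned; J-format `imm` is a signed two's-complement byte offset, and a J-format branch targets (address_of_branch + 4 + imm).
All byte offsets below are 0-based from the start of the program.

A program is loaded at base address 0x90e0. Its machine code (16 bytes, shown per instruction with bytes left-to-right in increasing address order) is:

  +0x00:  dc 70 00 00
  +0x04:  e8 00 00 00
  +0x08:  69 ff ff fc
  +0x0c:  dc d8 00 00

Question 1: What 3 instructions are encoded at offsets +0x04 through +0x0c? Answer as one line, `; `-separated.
off 0x04: read e8 00 00 00 as big → 0xe8000000
  op=0xe8000000>>25=0x74 ⇒ noop (N)
off 0x08: read 69 ff ff fc as big → 0x69fffffc
  op=0x69fffffc>>25=0x34 ⇒ bz (J)
  imm@[24:0]=0x1fffffc (s25→-4) ⇒ $-4
off 0x0c: read dc d8 00 00 as big → 0xdcd80000
  op=0xdcd80000>>25=0x6e ⇒ or (RR)
  rd@[24:22]=0x3 ⇒ %r3
  rs@[21:19]=0x3 ⇒ %r3

noop; bz $-4; or %r3, %r3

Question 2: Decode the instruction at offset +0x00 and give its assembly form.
off 0x00: read dc 70 00 00 as big → 0xdc700000
  opcode bits[31:25]=0x6e: or/RR
  rd: (w>>22)&0x7=0x1 → %r1
  rs: (w>>19)&0x7=0x6 → %r6

or %r1, %r6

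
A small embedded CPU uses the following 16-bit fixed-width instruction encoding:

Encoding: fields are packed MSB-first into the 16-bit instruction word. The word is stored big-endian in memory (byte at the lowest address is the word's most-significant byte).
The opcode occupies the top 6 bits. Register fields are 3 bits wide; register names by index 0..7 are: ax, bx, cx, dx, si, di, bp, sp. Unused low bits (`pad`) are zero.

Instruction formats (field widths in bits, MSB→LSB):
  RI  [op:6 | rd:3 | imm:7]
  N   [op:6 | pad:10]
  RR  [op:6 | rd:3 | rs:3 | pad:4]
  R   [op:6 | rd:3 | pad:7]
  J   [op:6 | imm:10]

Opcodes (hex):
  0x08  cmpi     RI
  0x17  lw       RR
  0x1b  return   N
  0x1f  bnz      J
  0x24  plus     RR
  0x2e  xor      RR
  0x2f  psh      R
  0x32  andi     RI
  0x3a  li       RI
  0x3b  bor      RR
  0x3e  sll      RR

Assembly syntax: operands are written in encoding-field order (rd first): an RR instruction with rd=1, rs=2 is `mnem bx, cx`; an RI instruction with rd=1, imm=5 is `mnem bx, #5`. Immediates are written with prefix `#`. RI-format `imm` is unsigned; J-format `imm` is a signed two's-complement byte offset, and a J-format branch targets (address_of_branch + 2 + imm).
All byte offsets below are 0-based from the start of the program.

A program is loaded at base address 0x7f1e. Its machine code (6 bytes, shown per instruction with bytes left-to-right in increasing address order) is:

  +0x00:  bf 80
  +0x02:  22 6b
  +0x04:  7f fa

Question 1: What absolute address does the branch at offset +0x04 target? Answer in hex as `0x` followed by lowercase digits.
+0x04: 7f fa ⇒ word 0x7ffa (big)
  top 6b → 0x1f → bnz [J]
  imm: (w>>0)&0x3ff=0x3fa (s10→-6) → #-6
  target = base 0x7f1e + off 0x04 + 2 + imm -6 = 0x7f1e

0x7f1e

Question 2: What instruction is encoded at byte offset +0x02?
cmpi si, #107

+0x02: 22 6b ⇒ word 0x226b (big)
  op=0x226b>>10=0x8 ⇒ cmpi (RI)
  rd@[9:7]=0x4 ⇒ si
  imm@[6:0]=0x6b ⇒ #107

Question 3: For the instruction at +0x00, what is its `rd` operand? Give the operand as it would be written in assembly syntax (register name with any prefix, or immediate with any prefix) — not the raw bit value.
sp

+0x00: bf 80 ⇒ word 0xbf80 (big)
  opcode bits[15:10]=0x2f: psh/R
  [9:7] rd=7 = sp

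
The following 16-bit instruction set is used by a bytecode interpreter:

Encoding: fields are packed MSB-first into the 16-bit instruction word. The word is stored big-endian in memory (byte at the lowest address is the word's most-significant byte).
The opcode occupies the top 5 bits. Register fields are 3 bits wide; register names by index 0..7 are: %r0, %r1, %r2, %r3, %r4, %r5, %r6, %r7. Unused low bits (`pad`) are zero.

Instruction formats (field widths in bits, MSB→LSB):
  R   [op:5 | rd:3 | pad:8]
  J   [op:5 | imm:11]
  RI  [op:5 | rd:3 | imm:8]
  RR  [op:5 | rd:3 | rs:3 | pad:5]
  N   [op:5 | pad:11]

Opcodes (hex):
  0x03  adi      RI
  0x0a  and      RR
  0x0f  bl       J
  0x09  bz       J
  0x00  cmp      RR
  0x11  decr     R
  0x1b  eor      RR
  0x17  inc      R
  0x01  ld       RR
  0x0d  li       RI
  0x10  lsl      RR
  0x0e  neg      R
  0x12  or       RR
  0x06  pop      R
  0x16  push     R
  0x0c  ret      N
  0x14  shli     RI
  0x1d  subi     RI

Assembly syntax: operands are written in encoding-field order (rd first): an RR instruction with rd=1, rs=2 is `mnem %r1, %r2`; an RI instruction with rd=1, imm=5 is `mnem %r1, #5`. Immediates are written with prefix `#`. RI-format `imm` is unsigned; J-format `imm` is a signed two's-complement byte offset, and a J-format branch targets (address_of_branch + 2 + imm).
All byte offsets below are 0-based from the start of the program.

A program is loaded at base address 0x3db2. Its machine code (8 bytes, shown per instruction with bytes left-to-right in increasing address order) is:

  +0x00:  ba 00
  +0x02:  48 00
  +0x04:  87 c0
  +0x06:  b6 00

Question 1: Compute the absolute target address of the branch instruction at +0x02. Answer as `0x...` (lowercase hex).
0x3db6

+0x02: 48 00 ⇒ word 0x4800 (big)
  op=0x4800>>11=0x9 ⇒ bz (J)
  [10:0] imm=0 = #0
  target = base 0x3db2 + off 0x02 + 2 + imm 0 = 0x3db6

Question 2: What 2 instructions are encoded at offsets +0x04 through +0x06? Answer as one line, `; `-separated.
@+04  big-endian(87 c0) = 0x87c0
  opcode bits[15:11]=0x10: lsl/RR
  rd@[10:8]=0x7 ⇒ %r7
  rs@[7:5]=0x6 ⇒ %r6
@+06  big-endian(b6 00) = 0xb600
  opcode bits[15:11]=0x16: push/R
  rd@[10:8]=0x6 ⇒ %r6

lsl %r7, %r6; push %r6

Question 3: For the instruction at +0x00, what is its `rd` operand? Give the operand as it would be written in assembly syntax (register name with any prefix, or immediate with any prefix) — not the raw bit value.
%r2

@+00  big-endian(ba 00) = 0xba00
  top 5b → 0x17 → inc [R]
  rd: (w>>8)&0x7=0x2 → %r2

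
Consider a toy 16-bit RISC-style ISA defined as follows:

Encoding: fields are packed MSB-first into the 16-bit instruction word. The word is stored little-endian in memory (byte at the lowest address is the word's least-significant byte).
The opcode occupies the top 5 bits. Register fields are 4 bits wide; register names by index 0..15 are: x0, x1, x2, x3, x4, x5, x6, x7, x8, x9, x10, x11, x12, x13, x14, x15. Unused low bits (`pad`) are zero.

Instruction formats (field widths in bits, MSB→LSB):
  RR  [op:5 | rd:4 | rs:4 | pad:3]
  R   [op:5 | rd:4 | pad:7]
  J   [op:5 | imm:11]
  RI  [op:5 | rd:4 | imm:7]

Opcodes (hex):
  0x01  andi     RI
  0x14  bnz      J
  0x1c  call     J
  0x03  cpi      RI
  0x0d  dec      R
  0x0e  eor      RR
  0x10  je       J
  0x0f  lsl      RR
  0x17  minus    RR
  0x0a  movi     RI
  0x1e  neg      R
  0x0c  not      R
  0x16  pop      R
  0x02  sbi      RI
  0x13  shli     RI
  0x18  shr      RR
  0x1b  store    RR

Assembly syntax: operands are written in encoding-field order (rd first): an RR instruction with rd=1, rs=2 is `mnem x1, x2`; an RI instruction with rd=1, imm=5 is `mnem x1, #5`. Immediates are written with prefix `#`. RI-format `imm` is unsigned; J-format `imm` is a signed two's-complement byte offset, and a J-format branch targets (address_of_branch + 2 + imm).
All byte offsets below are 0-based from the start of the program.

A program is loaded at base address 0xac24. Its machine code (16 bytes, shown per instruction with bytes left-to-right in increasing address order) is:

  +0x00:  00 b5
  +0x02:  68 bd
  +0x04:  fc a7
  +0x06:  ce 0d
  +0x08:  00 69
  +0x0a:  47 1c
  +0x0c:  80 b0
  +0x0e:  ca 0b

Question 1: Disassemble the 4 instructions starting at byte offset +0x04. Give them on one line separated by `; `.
bnz #-4; andi x11, #78; dec x2; cpi x8, #71

[04] fc a7 → 0xa7fc
  op=0xa7fc>>11=0x14 ⇒ bnz (J)
  imm@[10:0]=0x7fc (s11→-4) ⇒ #-4
[06] ce 0d → 0x0dce
  op=0x0dce>>11=0x1 ⇒ andi (RI)
  rd@[10:7]=0xb ⇒ x11
  imm@[6:0]=0x4e ⇒ #78
[08] 00 69 → 0x6900
  op=0x6900>>11=0xd ⇒ dec (R)
  rd@[10:7]=0x2 ⇒ x2
[0a] 47 1c → 0x1c47
  op=0x1c47>>11=0x3 ⇒ cpi (RI)
  rd@[10:7]=0x8 ⇒ x8
  imm@[6:0]=0x47 ⇒ #71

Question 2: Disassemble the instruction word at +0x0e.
andi x7, #74

[0e] ca 0b → 0x0bca
  opcode bits[15:11]=0x1: andi/RI
  [10:7] rd=7 = x7
  [6:0] imm=74 = #74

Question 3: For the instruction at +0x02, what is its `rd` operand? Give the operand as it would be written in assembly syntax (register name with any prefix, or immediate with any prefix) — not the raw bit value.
x10

@+02  little-endian(68 bd) = 0xbd68
  top 5b → 0x17 → minus [RR]
  rd: (w>>7)&0xf=0xa → x10
  rs: (w>>3)&0xf=0xd → x13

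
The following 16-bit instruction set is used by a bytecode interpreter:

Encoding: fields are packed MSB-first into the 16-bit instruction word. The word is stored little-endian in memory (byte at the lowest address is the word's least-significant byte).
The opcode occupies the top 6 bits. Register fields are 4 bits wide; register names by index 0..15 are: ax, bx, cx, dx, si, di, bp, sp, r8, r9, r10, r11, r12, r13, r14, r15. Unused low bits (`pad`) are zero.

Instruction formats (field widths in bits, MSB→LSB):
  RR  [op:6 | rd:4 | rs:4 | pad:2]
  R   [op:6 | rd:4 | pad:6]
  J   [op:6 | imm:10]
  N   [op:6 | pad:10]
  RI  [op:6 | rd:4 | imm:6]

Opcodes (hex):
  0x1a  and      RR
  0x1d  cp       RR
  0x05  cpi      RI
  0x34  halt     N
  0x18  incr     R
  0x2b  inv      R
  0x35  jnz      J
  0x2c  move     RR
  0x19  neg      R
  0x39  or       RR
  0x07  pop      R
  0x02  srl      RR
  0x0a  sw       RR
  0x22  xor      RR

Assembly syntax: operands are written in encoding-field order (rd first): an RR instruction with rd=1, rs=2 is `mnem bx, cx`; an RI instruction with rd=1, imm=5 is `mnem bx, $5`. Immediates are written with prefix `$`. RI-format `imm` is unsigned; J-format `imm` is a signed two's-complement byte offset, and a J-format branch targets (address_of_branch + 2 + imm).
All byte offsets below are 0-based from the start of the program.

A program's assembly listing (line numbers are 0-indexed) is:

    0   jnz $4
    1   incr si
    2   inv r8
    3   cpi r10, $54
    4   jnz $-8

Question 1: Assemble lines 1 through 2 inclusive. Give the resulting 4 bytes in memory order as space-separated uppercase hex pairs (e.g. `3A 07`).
1. incr fields op=0x18:6|rd=4:4|pad=0:6 → word 6100h → 00 61
2. inv fields op=0x2b:6|rd=8:4|pad=0:6 → word ae00h → 00 ae

00 61 00 AE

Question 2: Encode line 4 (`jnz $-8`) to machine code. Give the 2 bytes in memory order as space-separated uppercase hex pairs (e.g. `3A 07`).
line 4 (jnz): pack op=0x35:6|imm=-8:10 = 0xd7f8; little→ f8 d7

F8 D7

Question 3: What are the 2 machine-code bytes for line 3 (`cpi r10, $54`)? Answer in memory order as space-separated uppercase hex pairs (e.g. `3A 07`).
L3: cpi op=0x5:6|rd=10:4|imm=54:6 ⇒ 0x16b6 ⇒ little b6 16

B6 16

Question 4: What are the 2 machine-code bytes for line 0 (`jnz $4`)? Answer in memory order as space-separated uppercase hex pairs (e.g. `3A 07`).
04 D4

line 0 (jnz): pack op=0x35:6|imm=4:10 = 0xd404; little→ 04 d4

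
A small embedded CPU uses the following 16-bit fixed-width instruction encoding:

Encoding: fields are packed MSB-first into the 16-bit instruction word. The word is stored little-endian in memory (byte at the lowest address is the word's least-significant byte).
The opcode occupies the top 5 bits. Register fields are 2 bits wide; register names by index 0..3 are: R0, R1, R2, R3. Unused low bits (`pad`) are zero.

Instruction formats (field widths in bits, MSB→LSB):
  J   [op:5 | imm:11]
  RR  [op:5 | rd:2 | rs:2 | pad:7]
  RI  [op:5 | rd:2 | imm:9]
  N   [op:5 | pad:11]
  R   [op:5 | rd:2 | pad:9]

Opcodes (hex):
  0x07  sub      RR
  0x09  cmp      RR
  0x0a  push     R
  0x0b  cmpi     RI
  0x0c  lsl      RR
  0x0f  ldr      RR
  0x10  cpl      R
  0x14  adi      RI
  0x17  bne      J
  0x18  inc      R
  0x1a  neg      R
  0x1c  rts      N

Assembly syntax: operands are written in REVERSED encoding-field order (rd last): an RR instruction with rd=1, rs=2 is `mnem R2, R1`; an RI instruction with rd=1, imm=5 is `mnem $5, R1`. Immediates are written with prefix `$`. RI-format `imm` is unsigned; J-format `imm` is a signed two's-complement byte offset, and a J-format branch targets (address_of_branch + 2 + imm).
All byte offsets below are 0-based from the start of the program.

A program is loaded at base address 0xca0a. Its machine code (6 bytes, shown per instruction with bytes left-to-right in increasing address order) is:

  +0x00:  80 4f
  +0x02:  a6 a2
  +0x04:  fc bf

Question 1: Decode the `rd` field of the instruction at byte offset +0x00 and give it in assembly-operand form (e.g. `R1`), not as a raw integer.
R3

off 0x00: read 80 4f as little → 0x4f80
  top 5b → 0x9 → cmp [RR]
  [10:9] rd=3 = R3
  [8:7] rs=3 = R3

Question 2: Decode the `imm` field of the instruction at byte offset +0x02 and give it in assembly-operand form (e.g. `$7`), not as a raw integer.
$166

off 0x02: read a6 a2 as little → 0xa2a6
  top 5b → 0x14 → adi [RI]
  rd: (w>>9)&0x3=0x1 → R1
  imm: (w>>0)&0x1ff=0xa6 → $166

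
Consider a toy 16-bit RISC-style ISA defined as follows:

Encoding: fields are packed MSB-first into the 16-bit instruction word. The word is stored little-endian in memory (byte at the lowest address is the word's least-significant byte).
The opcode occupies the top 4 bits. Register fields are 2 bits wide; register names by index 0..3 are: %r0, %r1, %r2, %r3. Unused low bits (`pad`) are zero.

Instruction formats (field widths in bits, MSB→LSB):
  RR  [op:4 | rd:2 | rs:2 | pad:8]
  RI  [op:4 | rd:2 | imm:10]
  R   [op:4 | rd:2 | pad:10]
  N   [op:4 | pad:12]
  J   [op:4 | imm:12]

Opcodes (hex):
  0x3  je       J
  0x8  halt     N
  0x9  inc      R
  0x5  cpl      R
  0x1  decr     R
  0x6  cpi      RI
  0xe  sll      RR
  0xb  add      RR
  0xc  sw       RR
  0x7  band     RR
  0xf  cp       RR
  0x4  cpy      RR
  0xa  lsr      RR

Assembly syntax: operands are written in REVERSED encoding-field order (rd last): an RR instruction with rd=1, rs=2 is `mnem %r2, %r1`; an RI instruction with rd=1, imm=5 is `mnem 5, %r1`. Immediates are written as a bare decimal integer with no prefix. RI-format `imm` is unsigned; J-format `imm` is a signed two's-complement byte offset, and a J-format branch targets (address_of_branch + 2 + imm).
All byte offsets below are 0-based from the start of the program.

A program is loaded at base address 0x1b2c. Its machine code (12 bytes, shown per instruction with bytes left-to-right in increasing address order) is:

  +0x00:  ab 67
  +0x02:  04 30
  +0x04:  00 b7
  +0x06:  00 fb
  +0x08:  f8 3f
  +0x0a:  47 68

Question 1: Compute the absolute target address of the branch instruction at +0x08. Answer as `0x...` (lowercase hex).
off 0x08: read f8 3f as little → 0x3ff8
  op=0x3ff8>>12=0x3 ⇒ je (J)
  [11:0] imm=4088 (s12→-8) = -8
  target = base 0x1b2c + off 0x08 + 2 + imm -8 = 0x1b2e

0x1b2e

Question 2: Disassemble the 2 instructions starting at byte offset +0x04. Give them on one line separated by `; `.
add %r3, %r1; cp %r3, %r2

@+04  little-endian(00 b7) = 0xb700
  op=0xb700>>12=0xb ⇒ add (RR)
  rd: (w>>10)&0x3=0x1 → %r1
  rs: (w>>8)&0x3=0x3 → %r3
@+06  little-endian(00 fb) = 0xfb00
  op=0xfb00>>12=0xf ⇒ cp (RR)
  rd: (w>>10)&0x3=0x2 → %r2
  rs: (w>>8)&0x3=0x3 → %r3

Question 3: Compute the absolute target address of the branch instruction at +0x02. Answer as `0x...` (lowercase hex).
0x1b34

@+02  little-endian(04 30) = 0x3004
  opcode bits[15:12]=0x3: je/J
  [11:0] imm=4 = 4
  target = base 0x1b2c + off 0x02 + 2 + imm 4 = 0x1b34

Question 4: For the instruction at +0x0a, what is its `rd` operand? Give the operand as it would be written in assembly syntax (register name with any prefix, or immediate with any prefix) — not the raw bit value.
off 0x0a: read 47 68 as little → 0x6847
  top 4b → 0x6 → cpi [RI]
  rd: (w>>10)&0x3=0x2 → %r2
  imm: (w>>0)&0x3ff=0x47 → 71

%r2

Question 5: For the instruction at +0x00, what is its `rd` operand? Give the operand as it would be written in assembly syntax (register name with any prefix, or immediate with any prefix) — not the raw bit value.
%r1

@+00  little-endian(ab 67) = 0x67ab
  opcode bits[15:12]=0x6: cpi/RI
  [11:10] rd=1 = %r1
  [9:0] imm=939 = 939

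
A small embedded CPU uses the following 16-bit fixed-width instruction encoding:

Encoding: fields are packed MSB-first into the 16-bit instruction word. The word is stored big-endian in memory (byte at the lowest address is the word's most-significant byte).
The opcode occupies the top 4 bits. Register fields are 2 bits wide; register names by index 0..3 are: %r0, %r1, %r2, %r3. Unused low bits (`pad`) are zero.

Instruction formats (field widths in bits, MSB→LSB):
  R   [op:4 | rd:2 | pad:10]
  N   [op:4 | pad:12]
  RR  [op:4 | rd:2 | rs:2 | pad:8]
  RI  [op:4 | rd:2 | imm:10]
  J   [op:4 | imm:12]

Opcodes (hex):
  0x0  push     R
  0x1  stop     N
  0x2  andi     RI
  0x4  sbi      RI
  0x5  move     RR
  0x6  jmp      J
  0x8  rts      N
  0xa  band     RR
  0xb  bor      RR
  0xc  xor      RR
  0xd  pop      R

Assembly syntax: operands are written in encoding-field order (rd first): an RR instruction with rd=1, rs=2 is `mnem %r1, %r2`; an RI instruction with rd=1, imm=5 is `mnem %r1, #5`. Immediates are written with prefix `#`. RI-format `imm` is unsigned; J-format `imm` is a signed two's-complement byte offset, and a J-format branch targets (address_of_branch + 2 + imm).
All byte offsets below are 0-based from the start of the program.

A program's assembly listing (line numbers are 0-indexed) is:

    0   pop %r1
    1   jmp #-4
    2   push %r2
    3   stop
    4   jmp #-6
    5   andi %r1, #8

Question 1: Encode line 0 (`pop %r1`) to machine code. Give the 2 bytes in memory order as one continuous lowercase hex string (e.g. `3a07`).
L0: pop op=0xd:4|rd=1:2|pad=0:10 ⇒ 0xd400 ⇒ big d4 00

d400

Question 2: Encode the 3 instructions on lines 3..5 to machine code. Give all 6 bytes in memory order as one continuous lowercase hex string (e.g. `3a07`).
3. stop fields op=0x1:4|pad=0:12 → word 1000h → 10 00
4. jmp fields op=0x6:4|imm=-6:12 → word 6ffah → 6f fa
5. andi fields op=0x2:4|rd=1:2|imm=8:10 → word 2408h → 24 08

10006ffa2408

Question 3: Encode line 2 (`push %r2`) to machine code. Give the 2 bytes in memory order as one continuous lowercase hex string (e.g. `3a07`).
0800

L2: push op=0x0:4|rd=2:2|pad=0:10 ⇒ 0x0800 ⇒ big 08 00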